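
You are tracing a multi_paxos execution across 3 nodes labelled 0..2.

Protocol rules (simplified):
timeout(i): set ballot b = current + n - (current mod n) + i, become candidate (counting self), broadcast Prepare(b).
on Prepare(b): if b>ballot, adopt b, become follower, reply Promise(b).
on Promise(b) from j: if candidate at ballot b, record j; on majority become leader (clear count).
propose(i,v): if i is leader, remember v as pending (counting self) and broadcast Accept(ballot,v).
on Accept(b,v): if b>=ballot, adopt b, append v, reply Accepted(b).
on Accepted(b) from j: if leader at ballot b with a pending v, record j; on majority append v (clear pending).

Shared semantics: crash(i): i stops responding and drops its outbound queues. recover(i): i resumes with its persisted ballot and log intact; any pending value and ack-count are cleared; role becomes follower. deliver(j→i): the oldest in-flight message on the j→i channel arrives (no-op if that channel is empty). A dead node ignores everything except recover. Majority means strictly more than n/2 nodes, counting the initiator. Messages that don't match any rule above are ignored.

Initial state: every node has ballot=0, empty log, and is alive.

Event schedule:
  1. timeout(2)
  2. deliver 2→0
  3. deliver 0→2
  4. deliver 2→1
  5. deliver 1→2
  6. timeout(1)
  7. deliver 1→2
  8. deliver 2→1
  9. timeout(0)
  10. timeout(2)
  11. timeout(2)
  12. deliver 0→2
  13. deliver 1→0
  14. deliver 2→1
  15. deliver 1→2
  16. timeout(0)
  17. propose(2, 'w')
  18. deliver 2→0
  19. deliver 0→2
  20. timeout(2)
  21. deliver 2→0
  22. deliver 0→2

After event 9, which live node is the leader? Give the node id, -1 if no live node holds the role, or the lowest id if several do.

after 1 — timeout(2): n2:cand/b5/[-]
after 2 — deliver 2→0: n0:foll/b5/[-]
after 3 — deliver 0→2: n2:lead/b5/[-]
after 4 — deliver 2→1: n1:foll/b5/[-]
after 5 — deliver 1→2: ·
after 6 — timeout(1): n1:cand/b7/[-]
after 7 — deliver 1→2: n2:foll/b7/[-]
after 8 — deliver 2→1: n1:lead/b7/[-]
after 9 — timeout(0): n0:cand/b6/[-]

1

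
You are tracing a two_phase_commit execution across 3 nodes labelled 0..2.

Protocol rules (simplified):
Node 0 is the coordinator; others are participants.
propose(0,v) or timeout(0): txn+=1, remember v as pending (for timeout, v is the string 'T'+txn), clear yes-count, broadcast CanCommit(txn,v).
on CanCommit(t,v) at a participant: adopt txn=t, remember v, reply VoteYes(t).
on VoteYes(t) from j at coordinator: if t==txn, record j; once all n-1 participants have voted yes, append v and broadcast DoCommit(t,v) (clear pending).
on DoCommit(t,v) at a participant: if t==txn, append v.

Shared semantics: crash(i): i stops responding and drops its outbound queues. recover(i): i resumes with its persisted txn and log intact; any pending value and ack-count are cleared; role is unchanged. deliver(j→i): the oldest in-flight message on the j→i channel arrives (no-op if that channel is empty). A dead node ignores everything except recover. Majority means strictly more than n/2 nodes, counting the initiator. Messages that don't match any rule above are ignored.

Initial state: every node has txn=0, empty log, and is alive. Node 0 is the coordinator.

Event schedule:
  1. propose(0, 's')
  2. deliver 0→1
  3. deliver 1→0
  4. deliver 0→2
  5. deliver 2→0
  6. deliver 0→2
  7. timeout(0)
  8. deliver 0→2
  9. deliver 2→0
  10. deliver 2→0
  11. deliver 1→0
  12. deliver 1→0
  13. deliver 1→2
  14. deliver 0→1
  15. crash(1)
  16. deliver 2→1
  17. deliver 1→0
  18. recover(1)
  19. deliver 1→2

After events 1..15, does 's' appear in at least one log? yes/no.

yes

step 1 propose(0,'s'): 0={coor,t=1,log=-}
step 2 deliver 0→1: 1={part,t=1,log=-}
step 3 deliver 1→0: —
step 4 deliver 0→2: 2={part,t=1,log=-}
step 5 deliver 2→0: 0={coor,t=1,log=s}
step 6 deliver 0→2: 2={part,t=1,log=s}
step 7 timeout(0): 0={coor,t=2,log=s}
step 8 deliver 0→2: 2={part,t=2,log=s}
step 9 deliver 2→0: —
step 10 deliver 2→0: —
step 11 deliver 1→0: —
step 12 deliver 1→0: —
step 13 deliver 1→2: —
step 14 deliver 0→1: 1={part,t=1,log=s}
step 15 crash(1): 1={✗part,t=1,log=s}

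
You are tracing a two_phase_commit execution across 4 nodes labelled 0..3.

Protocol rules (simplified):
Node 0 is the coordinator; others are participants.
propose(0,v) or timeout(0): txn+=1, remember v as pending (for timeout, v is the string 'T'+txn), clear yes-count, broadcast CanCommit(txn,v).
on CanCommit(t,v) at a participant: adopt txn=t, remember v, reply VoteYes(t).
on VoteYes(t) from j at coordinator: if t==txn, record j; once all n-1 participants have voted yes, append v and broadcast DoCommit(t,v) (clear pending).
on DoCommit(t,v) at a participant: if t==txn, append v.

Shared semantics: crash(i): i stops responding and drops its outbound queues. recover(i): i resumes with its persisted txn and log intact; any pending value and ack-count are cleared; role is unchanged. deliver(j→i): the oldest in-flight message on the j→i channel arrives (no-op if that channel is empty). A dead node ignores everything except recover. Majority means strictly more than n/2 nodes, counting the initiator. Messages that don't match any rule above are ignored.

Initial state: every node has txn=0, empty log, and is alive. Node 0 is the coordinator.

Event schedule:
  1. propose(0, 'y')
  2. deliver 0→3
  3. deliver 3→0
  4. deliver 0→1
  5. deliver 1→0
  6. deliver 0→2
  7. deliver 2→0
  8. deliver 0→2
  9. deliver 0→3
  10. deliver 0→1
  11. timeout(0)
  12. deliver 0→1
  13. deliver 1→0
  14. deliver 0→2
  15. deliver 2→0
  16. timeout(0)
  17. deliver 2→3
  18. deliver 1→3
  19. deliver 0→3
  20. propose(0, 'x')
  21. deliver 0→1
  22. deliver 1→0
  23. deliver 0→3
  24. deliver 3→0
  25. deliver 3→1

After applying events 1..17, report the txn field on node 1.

step 1 propose(0,'y'): 0={coor,t=1,log=-}
step 2 deliver 0→3: 3={part,t=1,log=-}
step 3 deliver 3→0: —
step 4 deliver 0→1: 1={part,t=1,log=-}
step 5 deliver 1→0: —
step 6 deliver 0→2: 2={part,t=1,log=-}
step 7 deliver 2→0: 0={coor,t=1,log=y}
step 8 deliver 0→2: 2={part,t=1,log=y}
step 9 deliver 0→3: 3={part,t=1,log=y}
step 10 deliver 0→1: 1={part,t=1,log=y}
step 11 timeout(0): 0={coor,t=2,log=y}
step 12 deliver 0→1: 1={part,t=2,log=y}
step 13 deliver 1→0: —
step 14 deliver 0→2: 2={part,t=2,log=y}
step 15 deliver 2→0: —
step 16 timeout(0): 0={coor,t=3,log=y}
step 17 deliver 2→3: —

2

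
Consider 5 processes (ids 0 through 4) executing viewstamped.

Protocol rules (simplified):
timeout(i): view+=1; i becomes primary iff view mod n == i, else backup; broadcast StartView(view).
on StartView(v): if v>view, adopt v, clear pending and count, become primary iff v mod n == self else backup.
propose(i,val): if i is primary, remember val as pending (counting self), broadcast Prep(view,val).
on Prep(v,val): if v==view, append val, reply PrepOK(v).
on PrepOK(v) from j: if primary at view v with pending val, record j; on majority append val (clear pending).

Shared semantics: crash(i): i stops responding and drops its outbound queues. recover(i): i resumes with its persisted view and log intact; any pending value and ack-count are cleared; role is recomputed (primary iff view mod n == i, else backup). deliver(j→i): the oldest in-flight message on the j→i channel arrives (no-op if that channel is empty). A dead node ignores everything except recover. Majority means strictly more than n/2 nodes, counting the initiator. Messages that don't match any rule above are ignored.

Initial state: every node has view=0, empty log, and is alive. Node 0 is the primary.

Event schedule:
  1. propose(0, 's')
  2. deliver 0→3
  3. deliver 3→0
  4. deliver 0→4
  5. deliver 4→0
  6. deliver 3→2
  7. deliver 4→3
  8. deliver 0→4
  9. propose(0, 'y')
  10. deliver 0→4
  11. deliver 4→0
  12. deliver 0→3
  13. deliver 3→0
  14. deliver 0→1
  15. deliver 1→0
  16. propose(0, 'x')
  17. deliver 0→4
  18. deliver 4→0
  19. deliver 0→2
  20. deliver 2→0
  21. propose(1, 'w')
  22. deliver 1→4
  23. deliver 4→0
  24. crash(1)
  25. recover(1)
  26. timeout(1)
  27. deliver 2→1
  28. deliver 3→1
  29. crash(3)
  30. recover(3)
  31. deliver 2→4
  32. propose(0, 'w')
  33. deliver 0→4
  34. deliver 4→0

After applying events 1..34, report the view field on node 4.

[1] propose(0,'s') → ∅
[2] deliver 0→3 → N3(back v0 [s])
[3] deliver 3→0 → ∅
[4] deliver 0→4 → N4(back v0 [s])
[5] deliver 4→0 → N0(prim v0 [s])
[6] deliver 3→2 → ∅
[7] deliver 4→3 → ∅
[8] deliver 0→4 → ∅
[9] propose(0,'y') → ∅
[10] deliver 0→4 → N4(back v0 [s,y])
[11] deliver 4→0 → ∅
[12] deliver 0→3 → N3(back v0 [s,y])
[13] deliver 3→0 → N0(prim v0 [s,y])
[14] deliver 0→1 → N1(back v0 [s])
[15] deliver 1→0 → ∅
[16] propose(0,'x') → ∅
[17] deliver 0→4 → N4(back v0 [s,y,x])
[18] deliver 4→0 → ∅
[19] deliver 0→2 → N2(back v0 [s])
[20] deliver 2→0 → N0(prim v0 [s,y,x])
[21] propose(1,'w') → ∅
[22] deliver 1→4 → ∅
[23] deliver 4→0 → ∅
[24] crash(1) → N1(✗back v0 [s])
[25] recover(1) → N1(back v0 [s])
[26] timeout(1) → N1(prim v1 [s])
[27] deliver 2→1 → ∅
[28] deliver 3→1 → ∅
[29] crash(3) → N3(✗back v0 [s,y])
[30] recover(3) → N3(back v0 [s,y])
[31] deliver 2→4 → ∅
[32] propose(0,'w') → ∅
[33] deliver 0→4 → N4(back v0 [s,y,x,w])
[34] deliver 4→0 → ∅

0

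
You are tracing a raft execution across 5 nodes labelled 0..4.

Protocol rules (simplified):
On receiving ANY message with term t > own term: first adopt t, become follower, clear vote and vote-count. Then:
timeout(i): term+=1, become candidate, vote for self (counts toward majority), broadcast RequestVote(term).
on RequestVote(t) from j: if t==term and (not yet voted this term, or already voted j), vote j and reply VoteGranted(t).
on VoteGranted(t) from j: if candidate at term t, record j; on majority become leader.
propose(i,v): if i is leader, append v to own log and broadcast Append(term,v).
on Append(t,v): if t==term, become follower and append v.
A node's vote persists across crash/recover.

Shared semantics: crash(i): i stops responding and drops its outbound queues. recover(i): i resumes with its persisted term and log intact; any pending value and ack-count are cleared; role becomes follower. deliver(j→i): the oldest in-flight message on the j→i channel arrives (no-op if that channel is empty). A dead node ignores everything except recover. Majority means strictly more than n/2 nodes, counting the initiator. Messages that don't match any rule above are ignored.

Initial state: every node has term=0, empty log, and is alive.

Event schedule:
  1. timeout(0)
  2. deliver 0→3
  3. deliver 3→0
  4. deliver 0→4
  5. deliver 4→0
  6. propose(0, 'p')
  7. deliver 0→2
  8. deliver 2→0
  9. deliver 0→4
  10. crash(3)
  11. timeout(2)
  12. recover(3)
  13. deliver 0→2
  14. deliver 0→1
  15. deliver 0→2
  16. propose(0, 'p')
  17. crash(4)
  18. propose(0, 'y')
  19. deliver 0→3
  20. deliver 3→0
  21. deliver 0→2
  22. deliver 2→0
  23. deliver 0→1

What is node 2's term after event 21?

after 1 — timeout(0): n0:cand/t1/[-]
after 2 — deliver 0→3: n3:foll/t1/[-]
after 3 — deliver 3→0: ·
after 4 — deliver 0→4: n4:foll/t1/[-]
after 5 — deliver 4→0: n0:lead/t1/[-]
after 6 — propose(0,'p'): n0:lead/t1/[p]
after 7 — deliver 0→2: n2:foll/t1/[-]
after 8 — deliver 2→0: ·
after 9 — deliver 0→4: n4:foll/t1/[p]
after 10 — crash(3): n3:✗foll/t1/[-]
after 11 — timeout(2): n2:cand/t2/[-]
after 12 — recover(3): n3:foll/t1/[-]
after 13 — deliver 0→2: ·
after 14 — deliver 0→1: n1:foll/t1/[-]
after 15 — deliver 0→2: ·
after 16 — propose(0,'p'): n0:lead/t1/[p,p]
after 17 — crash(4): n4:✗foll/t1/[p]
after 18 — propose(0,'y'): n0:lead/t1/[p,p,y]
after 19 — deliver 0→3: n3:foll/t1/[p]
after 20 — deliver 3→0: ·
after 21 — deliver 0→2: ·

2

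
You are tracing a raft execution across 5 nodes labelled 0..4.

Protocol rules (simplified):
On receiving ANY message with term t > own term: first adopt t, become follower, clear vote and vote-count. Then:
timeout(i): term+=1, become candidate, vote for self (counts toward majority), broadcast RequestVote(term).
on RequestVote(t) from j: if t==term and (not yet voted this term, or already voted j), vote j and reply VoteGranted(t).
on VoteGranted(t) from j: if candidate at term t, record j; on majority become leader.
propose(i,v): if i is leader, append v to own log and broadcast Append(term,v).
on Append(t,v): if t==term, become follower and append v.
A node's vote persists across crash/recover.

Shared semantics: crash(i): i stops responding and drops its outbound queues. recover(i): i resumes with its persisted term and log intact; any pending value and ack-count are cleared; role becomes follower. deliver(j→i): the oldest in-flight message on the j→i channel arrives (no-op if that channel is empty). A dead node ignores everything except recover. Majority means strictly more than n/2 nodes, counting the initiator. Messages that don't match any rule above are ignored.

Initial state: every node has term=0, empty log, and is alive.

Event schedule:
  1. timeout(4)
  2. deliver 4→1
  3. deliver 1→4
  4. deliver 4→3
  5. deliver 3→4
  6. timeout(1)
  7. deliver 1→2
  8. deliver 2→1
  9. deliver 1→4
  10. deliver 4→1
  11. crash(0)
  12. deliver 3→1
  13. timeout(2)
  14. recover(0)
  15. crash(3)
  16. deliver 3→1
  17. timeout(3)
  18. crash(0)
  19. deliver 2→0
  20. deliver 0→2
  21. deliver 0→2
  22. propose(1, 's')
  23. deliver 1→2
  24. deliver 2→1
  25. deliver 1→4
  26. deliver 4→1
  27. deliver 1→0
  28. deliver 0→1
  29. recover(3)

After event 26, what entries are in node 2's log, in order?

1. timeout(4):  <4:cand t1 ->
2. deliver 4→1:  <1:foll t1 ->
3. deliver 1→4:  nop
4. deliver 4→3:  <3:foll t1 ->
5. deliver 3→4:  <4:lead t1 ->
6. timeout(1):  <1:cand t2 ->
7. deliver 1→2:  <2:foll t2 ->
8. deliver 2→1:  nop
9. deliver 1→4:  <4:foll t2 ->
10. deliver 4→1:  <1:lead t2 ->
11. crash(0):  <0:✗foll t0 ->
12. deliver 3→1:  nop
13. timeout(2):  <2:cand t3 ->
14. recover(0):  <0:foll t0 ->
15. crash(3):  <3:✗foll t1 ->
16. deliver 3→1:  nop
17. timeout(3):  nop
18. crash(0):  <0:✗foll t0 ->
19. deliver 2→0:  nop
20. deliver 0→2:  nop
21. deliver 0→2:  nop
22. propose(1,'s'):  <1:lead t2 s>
23. deliver 1→2:  nop
24. deliver 2→1:  <1:foll t3 s>
25. deliver 1→4:  <4:foll t2 s>
26. deliver 4→1:  nop

empty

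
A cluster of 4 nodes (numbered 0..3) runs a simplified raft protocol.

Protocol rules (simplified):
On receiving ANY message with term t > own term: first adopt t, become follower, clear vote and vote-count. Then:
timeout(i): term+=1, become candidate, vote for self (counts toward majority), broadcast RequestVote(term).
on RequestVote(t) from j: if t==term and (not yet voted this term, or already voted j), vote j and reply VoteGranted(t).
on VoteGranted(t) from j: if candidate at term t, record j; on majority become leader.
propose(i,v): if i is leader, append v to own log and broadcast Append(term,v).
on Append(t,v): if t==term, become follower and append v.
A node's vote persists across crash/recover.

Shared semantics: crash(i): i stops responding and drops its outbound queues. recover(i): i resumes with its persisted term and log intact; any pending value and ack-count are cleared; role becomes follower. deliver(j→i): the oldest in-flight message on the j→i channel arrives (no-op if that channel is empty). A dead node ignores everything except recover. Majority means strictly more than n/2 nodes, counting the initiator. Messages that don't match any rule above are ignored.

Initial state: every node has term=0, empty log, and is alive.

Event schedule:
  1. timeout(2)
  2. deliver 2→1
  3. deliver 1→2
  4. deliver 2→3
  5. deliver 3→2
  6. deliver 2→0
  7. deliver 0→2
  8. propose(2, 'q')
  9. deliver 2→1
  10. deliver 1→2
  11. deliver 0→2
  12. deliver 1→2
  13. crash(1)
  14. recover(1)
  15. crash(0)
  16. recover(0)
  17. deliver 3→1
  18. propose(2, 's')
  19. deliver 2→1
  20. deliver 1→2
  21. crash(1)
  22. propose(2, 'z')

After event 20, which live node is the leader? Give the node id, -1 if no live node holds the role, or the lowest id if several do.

[1] timeout(2) → N2(cand t1 [-])
[2] deliver 2→1 → N1(foll t1 [-])
[3] deliver 1→2 → ∅
[4] deliver 2→3 → N3(foll t1 [-])
[5] deliver 3→2 → N2(lead t1 [-])
[6] deliver 2→0 → N0(foll t1 [-])
[7] deliver 0→2 → ∅
[8] propose(2,'q') → N2(lead t1 [q])
[9] deliver 2→1 → N1(foll t1 [q])
[10] deliver 1→2 → ∅
[11] deliver 0→2 → ∅
[12] deliver 1→2 → ∅
[13] crash(1) → N1(✗foll t1 [q])
[14] recover(1) → N1(foll t1 [q])
[15] crash(0) → N0(✗foll t1 [-])
[16] recover(0) → N0(foll t1 [-])
[17] deliver 3→1 → ∅
[18] propose(2,'s') → N2(lead t1 [q,s])
[19] deliver 2→1 → N1(foll t1 [q,s])
[20] deliver 1→2 → ∅

2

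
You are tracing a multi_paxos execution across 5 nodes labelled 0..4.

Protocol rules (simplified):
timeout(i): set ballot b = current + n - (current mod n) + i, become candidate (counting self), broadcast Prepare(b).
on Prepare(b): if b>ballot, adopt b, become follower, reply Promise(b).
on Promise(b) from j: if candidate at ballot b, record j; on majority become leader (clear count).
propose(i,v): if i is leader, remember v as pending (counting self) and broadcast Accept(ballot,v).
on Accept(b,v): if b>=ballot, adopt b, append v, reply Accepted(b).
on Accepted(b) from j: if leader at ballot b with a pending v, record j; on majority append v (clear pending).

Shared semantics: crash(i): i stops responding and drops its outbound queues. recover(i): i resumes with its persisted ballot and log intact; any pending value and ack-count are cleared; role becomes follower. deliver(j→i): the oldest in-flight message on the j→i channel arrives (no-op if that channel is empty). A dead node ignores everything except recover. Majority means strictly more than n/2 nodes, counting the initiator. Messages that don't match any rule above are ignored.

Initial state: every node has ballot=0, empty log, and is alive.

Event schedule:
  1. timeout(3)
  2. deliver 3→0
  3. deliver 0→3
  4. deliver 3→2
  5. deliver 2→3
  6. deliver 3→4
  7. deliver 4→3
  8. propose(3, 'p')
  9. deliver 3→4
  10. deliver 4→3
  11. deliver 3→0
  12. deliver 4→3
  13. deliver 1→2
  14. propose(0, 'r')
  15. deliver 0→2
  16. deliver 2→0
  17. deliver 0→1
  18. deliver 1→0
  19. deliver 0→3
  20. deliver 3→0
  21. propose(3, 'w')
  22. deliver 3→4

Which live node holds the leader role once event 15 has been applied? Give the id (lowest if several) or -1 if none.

3

[1] timeout(3) → N3(cand b8 [-])
[2] deliver 3→0 → N0(foll b8 [-])
[3] deliver 0→3 → ∅
[4] deliver 3→2 → N2(foll b8 [-])
[5] deliver 2→3 → N3(lead b8 [-])
[6] deliver 3→4 → N4(foll b8 [-])
[7] deliver 4→3 → ∅
[8] propose(3,'p') → ∅
[9] deliver 3→4 → N4(foll b8 [p])
[10] deliver 4→3 → ∅
[11] deliver 3→0 → N0(foll b8 [p])
[12] deliver 4→3 → ∅
[13] deliver 1→2 → ∅
[14] propose(0,'r') → ∅
[15] deliver 0→2 → ∅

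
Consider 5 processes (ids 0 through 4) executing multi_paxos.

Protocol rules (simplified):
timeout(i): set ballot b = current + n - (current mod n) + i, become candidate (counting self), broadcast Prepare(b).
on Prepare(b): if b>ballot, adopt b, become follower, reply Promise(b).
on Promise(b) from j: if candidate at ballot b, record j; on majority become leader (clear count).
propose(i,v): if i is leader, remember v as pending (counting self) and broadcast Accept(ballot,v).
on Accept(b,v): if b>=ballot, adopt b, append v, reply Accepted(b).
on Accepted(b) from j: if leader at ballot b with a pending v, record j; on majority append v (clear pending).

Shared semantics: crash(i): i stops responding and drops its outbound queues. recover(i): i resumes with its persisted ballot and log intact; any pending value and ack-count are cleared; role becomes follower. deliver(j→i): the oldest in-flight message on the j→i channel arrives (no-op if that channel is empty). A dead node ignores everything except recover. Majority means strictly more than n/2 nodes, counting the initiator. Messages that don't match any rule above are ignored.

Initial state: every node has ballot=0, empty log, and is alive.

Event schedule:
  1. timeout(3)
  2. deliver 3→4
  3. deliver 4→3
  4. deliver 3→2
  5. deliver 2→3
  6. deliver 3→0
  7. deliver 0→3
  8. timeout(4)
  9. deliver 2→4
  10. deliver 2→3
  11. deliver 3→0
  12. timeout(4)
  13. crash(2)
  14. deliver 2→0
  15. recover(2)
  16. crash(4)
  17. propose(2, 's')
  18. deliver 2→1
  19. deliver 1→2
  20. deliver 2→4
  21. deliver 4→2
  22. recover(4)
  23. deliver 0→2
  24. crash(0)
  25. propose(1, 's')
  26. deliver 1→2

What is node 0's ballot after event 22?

8

after 1 — timeout(3): n3:cand/b8/[-]
after 2 — deliver 3→4: n4:foll/b8/[-]
after 3 — deliver 4→3: ·
after 4 — deliver 3→2: n2:foll/b8/[-]
after 5 — deliver 2→3: n3:lead/b8/[-]
after 6 — deliver 3→0: n0:foll/b8/[-]
after 7 — deliver 0→3: ·
after 8 — timeout(4): n4:cand/b14/[-]
after 9 — deliver 2→4: ·
after 10 — deliver 2→3: ·
after 11 — deliver 3→0: ·
after 12 — timeout(4): n4:cand/b19/[-]
after 13 — crash(2): n2:✗foll/b8/[-]
after 14 — deliver 2→0: ·
after 15 — recover(2): n2:foll/b8/[-]
after 16 — crash(4): n4:✗cand/b19/[-]
after 17 — propose(2,'s'): ·
after 18 — deliver 2→1: ·
after 19 — deliver 1→2: ·
after 20 — deliver 2→4: ·
after 21 — deliver 4→2: ·
after 22 — recover(4): n4:foll/b19/[-]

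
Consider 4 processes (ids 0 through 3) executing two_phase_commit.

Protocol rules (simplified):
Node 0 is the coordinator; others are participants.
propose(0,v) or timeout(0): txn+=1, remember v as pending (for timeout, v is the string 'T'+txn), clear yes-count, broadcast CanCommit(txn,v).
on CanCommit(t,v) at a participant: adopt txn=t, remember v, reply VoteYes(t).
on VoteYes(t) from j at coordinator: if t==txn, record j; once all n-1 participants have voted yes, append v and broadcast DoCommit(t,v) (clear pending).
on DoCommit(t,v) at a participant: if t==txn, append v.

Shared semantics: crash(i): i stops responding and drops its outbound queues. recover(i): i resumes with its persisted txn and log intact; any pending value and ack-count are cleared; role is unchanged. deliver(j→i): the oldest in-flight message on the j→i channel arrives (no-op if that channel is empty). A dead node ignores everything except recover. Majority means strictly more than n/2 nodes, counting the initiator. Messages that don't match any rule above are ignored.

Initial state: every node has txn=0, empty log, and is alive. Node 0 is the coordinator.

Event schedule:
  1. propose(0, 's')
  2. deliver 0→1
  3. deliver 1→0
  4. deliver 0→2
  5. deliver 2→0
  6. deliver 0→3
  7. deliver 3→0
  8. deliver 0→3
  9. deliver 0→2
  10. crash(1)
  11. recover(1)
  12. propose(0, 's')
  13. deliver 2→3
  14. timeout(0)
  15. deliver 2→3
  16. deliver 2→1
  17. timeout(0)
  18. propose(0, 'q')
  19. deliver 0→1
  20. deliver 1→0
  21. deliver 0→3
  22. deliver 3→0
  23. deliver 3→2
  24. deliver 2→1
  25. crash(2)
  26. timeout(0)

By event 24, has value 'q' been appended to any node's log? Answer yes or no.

after 1 — propose(0,'s'): n0:coor/t1/[-]
after 2 — deliver 0→1: n1:part/t1/[-]
after 3 — deliver 1→0: ·
after 4 — deliver 0→2: n2:part/t1/[-]
after 5 — deliver 2→0: ·
after 6 — deliver 0→3: n3:part/t1/[-]
after 7 — deliver 3→0: n0:coor/t1/[s]
after 8 — deliver 0→3: n3:part/t1/[s]
after 9 — deliver 0→2: n2:part/t1/[s]
after 10 — crash(1): n1:✗part/t1/[-]
after 11 — recover(1): n1:part/t1/[-]
after 12 — propose(0,'s'): n0:coor/t2/[s]
after 13 — deliver 2→3: ·
after 14 — timeout(0): n0:coor/t3/[s]
after 15 — deliver 2→3: ·
after 16 — deliver 2→1: ·
after 17 — timeout(0): n0:coor/t4/[s]
after 18 — propose(0,'q'): n0:coor/t5/[s]
after 19 — deliver 0→1: n1:part/t1/[s]
after 20 — deliver 1→0: ·
after 21 — deliver 0→3: n3:part/t2/[s]
after 22 — deliver 3→0: ·
after 23 — deliver 3→2: ·
after 24 — deliver 2→1: ·

no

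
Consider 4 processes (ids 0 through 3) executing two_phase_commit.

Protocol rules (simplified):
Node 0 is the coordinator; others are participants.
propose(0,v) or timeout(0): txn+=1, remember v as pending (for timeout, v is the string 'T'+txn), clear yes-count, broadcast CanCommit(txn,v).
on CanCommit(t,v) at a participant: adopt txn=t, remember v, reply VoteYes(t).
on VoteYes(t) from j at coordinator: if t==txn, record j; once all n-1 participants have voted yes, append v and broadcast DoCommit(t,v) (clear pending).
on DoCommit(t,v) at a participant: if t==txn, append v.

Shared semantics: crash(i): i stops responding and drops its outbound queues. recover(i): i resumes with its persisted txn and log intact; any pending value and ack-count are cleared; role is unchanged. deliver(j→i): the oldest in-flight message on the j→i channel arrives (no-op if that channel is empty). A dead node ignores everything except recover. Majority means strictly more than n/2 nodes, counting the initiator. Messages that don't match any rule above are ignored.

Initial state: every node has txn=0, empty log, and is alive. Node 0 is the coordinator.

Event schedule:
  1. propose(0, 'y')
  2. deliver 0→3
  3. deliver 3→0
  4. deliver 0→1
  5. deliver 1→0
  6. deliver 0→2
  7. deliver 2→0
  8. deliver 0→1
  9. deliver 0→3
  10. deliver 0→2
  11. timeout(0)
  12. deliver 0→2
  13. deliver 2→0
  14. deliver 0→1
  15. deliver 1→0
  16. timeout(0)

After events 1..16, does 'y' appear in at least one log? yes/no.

yes

e1 propose(0,'y'): 0[coor,t=1,-]
e2 deliver 0→3: 3[part,t=1,-]
e3 deliver 3→0: ·
e4 deliver 0→1: 1[part,t=1,-]
e5 deliver 1→0: ·
e6 deliver 0→2: 2[part,t=1,-]
e7 deliver 2→0: 0[coor,t=1,y]
e8 deliver 0→1: 1[part,t=1,y]
e9 deliver 0→3: 3[part,t=1,y]
e10 deliver 0→2: 2[part,t=1,y]
e11 timeout(0): 0[coor,t=2,y]
e12 deliver 0→2: 2[part,t=2,y]
e13 deliver 2→0: ·
e14 deliver 0→1: 1[part,t=2,y]
e15 deliver 1→0: ·
e16 timeout(0): 0[coor,t=3,y]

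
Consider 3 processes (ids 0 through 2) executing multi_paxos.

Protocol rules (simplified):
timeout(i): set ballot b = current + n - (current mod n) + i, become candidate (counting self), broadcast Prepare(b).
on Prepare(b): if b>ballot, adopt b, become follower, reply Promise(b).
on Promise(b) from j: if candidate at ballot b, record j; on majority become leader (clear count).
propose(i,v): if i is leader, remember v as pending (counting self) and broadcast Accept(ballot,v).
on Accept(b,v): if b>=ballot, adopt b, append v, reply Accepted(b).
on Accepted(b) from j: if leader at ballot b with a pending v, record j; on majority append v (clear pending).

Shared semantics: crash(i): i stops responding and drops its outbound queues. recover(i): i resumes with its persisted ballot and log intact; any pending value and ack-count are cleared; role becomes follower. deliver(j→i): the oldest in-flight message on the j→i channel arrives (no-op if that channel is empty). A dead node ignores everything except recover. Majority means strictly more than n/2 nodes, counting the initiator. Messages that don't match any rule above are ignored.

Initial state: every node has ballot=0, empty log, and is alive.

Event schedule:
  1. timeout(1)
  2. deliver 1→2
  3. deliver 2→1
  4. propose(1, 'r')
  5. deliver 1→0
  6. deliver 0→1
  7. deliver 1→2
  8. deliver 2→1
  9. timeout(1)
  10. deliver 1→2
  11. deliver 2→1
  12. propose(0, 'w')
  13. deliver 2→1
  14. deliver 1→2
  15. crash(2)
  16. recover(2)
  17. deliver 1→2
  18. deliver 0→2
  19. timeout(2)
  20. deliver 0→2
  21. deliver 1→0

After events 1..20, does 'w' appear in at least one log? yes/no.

no

after 1 — timeout(1): n1:cand/b4/[-]
after 2 — deliver 1→2: n2:foll/b4/[-]
after 3 — deliver 2→1: n1:lead/b4/[-]
after 4 — propose(1,'r'): ·
after 5 — deliver 1→0: n0:foll/b4/[-]
after 6 — deliver 0→1: ·
after 7 — deliver 1→2: n2:foll/b4/[r]
after 8 — deliver 2→1: n1:lead/b4/[r]
after 9 — timeout(1): n1:cand/b7/[r]
after 10 — deliver 1→2: n2:foll/b7/[r]
after 11 — deliver 2→1: n1:lead/b7/[r]
after 12 — propose(0,'w'): ·
after 13 — deliver 2→1: ·
after 14 — deliver 1→2: ·
after 15 — crash(2): n2:✗foll/b7/[r]
after 16 — recover(2): n2:foll/b7/[r]
after 17 — deliver 1→2: ·
after 18 — deliver 0→2: ·
after 19 — timeout(2): n2:cand/b11/[r]
after 20 — deliver 0→2: ·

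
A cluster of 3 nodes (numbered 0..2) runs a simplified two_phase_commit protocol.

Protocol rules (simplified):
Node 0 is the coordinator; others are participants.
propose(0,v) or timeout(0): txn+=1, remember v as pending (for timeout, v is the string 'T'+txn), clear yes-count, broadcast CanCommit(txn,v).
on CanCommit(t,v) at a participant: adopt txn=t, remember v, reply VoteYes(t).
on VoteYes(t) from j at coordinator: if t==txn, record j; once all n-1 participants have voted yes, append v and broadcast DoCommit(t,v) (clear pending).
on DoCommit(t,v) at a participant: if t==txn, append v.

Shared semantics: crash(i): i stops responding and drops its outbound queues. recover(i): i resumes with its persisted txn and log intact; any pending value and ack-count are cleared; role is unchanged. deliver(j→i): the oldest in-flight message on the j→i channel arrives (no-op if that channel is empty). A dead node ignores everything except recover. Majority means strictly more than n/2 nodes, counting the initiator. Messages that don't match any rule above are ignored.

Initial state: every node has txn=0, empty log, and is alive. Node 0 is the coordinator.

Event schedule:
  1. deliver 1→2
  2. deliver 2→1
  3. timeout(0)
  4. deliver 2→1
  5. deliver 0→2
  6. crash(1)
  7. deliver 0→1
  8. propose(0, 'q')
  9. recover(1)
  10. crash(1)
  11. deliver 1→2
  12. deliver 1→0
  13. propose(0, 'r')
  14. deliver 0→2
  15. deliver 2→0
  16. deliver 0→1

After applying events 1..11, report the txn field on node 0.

2

[1] deliver 1→2 → ∅
[2] deliver 2→1 → ∅
[3] timeout(0) → N0(coor t1 [-])
[4] deliver 2→1 → ∅
[5] deliver 0→2 → N2(part t1 [-])
[6] crash(1) → N1(✗part t0 [-])
[7] deliver 0→1 → ∅
[8] propose(0,'q') → N0(coor t2 [-])
[9] recover(1) → N1(part t0 [-])
[10] crash(1) → N1(✗part t0 [-])
[11] deliver 1→2 → ∅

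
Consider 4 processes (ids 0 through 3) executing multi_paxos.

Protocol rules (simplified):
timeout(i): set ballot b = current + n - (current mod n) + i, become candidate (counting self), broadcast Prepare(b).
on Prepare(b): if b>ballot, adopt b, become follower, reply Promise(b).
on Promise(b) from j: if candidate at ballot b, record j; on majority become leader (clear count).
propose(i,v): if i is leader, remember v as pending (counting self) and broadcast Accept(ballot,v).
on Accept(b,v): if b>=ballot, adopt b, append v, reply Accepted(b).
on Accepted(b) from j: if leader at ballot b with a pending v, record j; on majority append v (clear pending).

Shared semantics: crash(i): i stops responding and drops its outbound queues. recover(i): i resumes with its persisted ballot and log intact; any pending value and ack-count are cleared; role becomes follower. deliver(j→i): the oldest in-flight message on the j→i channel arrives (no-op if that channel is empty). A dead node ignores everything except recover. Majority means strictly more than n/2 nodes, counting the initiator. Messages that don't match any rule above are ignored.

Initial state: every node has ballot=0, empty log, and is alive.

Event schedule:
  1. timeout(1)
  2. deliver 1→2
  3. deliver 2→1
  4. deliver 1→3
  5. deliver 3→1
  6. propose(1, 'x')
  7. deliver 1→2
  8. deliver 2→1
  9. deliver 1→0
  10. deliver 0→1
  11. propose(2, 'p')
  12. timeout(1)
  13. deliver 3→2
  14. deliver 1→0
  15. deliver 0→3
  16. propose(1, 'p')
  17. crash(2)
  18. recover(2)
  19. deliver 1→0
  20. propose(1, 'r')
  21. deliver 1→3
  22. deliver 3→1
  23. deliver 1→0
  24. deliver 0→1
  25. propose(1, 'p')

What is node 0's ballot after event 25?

step 1 timeout(1): 1={cand,b=5,log=-}
step 2 deliver 1→2: 2={foll,b=5,log=-}
step 3 deliver 2→1: —
step 4 deliver 1→3: 3={foll,b=5,log=-}
step 5 deliver 3→1: 1={lead,b=5,log=-}
step 6 propose(1,'x'): —
step 7 deliver 1→2: 2={foll,b=5,log=x}
step 8 deliver 2→1: —
step 9 deliver 1→0: 0={foll,b=5,log=-}
step 10 deliver 0→1: —
step 11 propose(2,'p'): —
step 12 timeout(1): 1={cand,b=9,log=-}
step 13 deliver 3→2: —
step 14 deliver 1→0: 0={foll,b=5,log=x}
step 15 deliver 0→3: —
step 16 propose(1,'p'): —
step 17 crash(2): 2={✗foll,b=5,log=x}
step 18 recover(2): 2={foll,b=5,log=x}
step 19 deliver 1→0: 0={foll,b=9,log=x}
step 20 propose(1,'r'): —
step 21 deliver 1→3: 3={foll,b=5,log=x}
step 22 deliver 3→1: —
step 23 deliver 1→0: —
step 24 deliver 0→1: —
step 25 propose(1,'p'): —

9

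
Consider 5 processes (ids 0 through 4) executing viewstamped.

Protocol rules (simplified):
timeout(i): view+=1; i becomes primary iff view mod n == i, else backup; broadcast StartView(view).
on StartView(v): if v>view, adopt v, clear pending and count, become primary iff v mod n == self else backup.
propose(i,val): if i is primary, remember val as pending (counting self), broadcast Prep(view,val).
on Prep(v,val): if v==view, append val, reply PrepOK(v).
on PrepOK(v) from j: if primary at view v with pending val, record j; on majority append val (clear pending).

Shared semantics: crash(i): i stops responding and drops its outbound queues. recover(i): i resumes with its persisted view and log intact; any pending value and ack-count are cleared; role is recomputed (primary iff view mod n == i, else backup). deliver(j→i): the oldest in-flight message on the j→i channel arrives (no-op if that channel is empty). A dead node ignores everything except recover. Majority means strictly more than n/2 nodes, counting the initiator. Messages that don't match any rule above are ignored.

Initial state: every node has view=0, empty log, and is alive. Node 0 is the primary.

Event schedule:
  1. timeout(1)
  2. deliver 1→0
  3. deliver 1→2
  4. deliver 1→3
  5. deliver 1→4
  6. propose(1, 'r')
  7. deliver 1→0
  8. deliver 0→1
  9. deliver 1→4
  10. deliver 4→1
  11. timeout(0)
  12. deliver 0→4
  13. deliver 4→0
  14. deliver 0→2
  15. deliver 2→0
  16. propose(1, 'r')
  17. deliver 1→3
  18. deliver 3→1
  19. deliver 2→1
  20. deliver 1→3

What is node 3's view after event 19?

1

e1 timeout(1): 1[prim,v=1,-]
e2 deliver 1→0: 0[back,v=1,-]
e3 deliver 1→2: 2[back,v=1,-]
e4 deliver 1→3: 3[back,v=1,-]
e5 deliver 1→4: 4[back,v=1,-]
e6 propose(1,'r'): ·
e7 deliver 1→0: 0[back,v=1,r]
e8 deliver 0→1: ·
e9 deliver 1→4: 4[back,v=1,r]
e10 deliver 4→1: 1[prim,v=1,r]
e11 timeout(0): 0[back,v=2,r]
e12 deliver 0→4: 4[back,v=2,r]
e13 deliver 4→0: ·
e14 deliver 0→2: 2[prim,v=2,-]
e15 deliver 2→0: ·
e16 propose(1,'r'): ·
e17 deliver 1→3: 3[back,v=1,r]
e18 deliver 3→1: ·
e19 deliver 2→1: ·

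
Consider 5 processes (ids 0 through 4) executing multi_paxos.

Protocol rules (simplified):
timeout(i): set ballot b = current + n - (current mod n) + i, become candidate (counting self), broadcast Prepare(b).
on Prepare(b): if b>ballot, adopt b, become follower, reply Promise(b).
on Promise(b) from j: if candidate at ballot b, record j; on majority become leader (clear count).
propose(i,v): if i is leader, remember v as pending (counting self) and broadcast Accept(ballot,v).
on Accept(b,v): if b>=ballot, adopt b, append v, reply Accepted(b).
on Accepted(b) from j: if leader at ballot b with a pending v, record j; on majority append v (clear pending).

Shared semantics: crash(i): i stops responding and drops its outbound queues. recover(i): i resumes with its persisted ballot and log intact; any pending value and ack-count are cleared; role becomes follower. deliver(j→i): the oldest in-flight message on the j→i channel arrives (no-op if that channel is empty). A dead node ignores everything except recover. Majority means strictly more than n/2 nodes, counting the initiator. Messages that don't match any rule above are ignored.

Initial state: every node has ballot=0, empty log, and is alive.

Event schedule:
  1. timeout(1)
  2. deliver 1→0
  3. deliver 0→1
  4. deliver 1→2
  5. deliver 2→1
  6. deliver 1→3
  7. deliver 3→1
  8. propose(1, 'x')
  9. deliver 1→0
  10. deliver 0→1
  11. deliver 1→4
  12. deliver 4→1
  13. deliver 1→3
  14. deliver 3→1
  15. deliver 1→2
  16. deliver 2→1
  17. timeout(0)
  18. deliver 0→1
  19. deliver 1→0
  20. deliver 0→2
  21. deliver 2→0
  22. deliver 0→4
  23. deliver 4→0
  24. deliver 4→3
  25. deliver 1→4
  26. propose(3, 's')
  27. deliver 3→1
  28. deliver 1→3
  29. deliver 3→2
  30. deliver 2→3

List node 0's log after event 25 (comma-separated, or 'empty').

1. timeout(1):  <1:cand b6 ->
2. deliver 1→0:  <0:foll b6 ->
3. deliver 0→1:  nop
4. deliver 1→2:  <2:foll b6 ->
5. deliver 2→1:  <1:lead b6 ->
6. deliver 1→3:  <3:foll b6 ->
7. deliver 3→1:  nop
8. propose(1,'x'):  nop
9. deliver 1→0:  <0:foll b6 x>
10. deliver 0→1:  nop
11. deliver 1→4:  <4:foll b6 ->
12. deliver 4→1:  nop
13. deliver 1→3:  <3:foll b6 x>
14. deliver 3→1:  <1:lead b6 x>
15. deliver 1→2:  <2:foll b6 x>
16. deliver 2→1:  nop
17. timeout(0):  <0:cand b10 x>
18. deliver 0→1:  <1:foll b10 x>
19. deliver 1→0:  nop
20. deliver 0→2:  <2:foll b10 x>
21. deliver 2→0:  <0:lead b10 x>
22. deliver 0→4:  <4:foll b10 ->
23. deliver 4→0:  nop
24. deliver 4→3:  nop
25. deliver 1→4:  nop

x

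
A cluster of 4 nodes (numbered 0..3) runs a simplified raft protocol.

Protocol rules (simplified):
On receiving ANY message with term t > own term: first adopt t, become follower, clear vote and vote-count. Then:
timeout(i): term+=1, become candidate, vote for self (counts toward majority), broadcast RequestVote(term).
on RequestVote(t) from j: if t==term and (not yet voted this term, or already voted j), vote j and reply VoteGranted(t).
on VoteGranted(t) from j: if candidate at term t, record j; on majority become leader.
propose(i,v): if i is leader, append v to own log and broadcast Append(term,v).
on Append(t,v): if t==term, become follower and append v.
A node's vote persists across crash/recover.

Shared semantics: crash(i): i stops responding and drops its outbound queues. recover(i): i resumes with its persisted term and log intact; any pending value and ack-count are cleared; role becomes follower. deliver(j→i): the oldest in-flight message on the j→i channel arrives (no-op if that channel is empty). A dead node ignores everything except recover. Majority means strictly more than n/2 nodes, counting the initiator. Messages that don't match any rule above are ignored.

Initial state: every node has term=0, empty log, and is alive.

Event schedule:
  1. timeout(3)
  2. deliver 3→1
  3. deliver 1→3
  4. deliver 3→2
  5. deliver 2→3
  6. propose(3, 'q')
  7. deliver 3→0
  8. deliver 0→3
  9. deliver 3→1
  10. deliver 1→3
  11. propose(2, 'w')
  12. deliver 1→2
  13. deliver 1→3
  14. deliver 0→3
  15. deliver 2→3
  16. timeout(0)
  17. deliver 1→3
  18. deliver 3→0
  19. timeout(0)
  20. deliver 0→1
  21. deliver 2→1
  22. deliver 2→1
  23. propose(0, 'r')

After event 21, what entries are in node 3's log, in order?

q

[1] timeout(3) → N3(cand t1 [-])
[2] deliver 3→1 → N1(foll t1 [-])
[3] deliver 1→3 → ∅
[4] deliver 3→2 → N2(foll t1 [-])
[5] deliver 2→3 → N3(lead t1 [-])
[6] propose(3,'q') → N3(lead t1 [q])
[7] deliver 3→0 → N0(foll t1 [-])
[8] deliver 0→3 → ∅
[9] deliver 3→1 → N1(foll t1 [q])
[10] deliver 1→3 → ∅
[11] propose(2,'w') → ∅
[12] deliver 1→2 → ∅
[13] deliver 1→3 → ∅
[14] deliver 0→3 → ∅
[15] deliver 2→3 → ∅
[16] timeout(0) → N0(cand t2 [-])
[17] deliver 1→3 → ∅
[18] deliver 3→0 → ∅
[19] timeout(0) → N0(cand t3 [-])
[20] deliver 0→1 → N1(foll t2 [q])
[21] deliver 2→1 → ∅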